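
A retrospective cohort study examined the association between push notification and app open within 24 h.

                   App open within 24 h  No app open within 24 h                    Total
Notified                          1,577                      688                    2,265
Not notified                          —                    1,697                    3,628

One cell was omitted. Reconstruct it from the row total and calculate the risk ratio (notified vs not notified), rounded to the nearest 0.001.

1.308

The missing cell is in the unexposed row: 3628 − 1697 = 1931.
So a = 1577, b = 688, c = 1931, d = 1697.
RR = [a/(a+b)] / [c/(c+d)] = (1577/2265) / (1931/3628) = 0.69625/0.53225 = 1.30812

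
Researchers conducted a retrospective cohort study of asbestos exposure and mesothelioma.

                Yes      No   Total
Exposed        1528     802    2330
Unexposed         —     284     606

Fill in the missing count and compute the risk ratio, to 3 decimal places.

1.234

The missing cell is in the unexposed row: 606 − 284 = 322.
So a = 1528, b = 802, c = 322, d = 284.
RR = [a/(a+b)] / [c/(c+d)] = (1528/2330) / (322/606) = 0.65579/0.53135 = 1.23420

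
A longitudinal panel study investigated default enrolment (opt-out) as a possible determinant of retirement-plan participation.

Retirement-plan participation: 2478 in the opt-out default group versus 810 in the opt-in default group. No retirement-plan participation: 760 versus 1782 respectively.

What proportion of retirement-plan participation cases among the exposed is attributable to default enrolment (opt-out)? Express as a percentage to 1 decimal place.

59.2

From the description: a = 2478, b = 760, c = 810, d = 1782.
Risk in exposed = 2478/3238 = 0.76529; risk in unexposed = 810/2592 = 0.31250.
RR = 0.76529/0.31250 = 2.44892
AR% = (RR − 1)/RR × 100 = (2.44892 − 1)/2.44892 × 100 = 59.1657%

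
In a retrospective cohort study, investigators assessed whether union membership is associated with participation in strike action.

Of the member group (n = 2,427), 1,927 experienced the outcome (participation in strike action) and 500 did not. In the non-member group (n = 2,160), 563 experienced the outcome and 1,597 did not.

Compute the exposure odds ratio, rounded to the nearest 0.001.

From the description: a = 1927, b = 500, c = 563, d = 1597.
OR = (a·d)/(b·c) = (1927 × 1597) / (500 × 563) = 3077419 / 281500 = 10.93222
The odds of participation in strike action are about 10.93 times as high in the member group.

10.932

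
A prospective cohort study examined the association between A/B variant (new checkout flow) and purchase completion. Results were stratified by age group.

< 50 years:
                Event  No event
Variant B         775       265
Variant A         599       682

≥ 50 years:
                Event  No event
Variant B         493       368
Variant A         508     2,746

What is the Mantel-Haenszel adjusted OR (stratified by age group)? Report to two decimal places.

OR_MH = Σ(aᵢdᵢ/nᵢ) / Σ(bᵢcᵢ/nᵢ), where nᵢ is the stratum total.
Stratum 1 (< 50 years): n = 2321; a·d/n = 775·682/2321 = 227.7251; b·c/n = 265·599/2321 = 68.3908
Stratum 2 (≥ 50 years): n = 4115; a·d/n = 493·2746/4115 = 328.9861; b·c/n = 368·508/4115 = 45.4299
OR_MH = (227.7251 + 328.9861) / (68.3908 + 45.4299) = 556.7113 / 113.8207 = 4.89113

4.89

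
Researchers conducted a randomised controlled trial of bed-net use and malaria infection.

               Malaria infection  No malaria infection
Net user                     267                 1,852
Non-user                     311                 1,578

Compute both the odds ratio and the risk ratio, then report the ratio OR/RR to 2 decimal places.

0.96

Cells: a = 267, b = 1852, c = 311, d = 1578.
OR = (267·1578)/(1852·311) = 421326/575972 = 0.73150
Risk in exposed = 267/2119 = 0.12600; risk in unexposed = 311/1889 = 0.16464; RR = 0.76534
OR/RR = 0.73150 / 0.76534 = 0.95580
The outcome is not rare, so the OR lies further from 1 than the RR.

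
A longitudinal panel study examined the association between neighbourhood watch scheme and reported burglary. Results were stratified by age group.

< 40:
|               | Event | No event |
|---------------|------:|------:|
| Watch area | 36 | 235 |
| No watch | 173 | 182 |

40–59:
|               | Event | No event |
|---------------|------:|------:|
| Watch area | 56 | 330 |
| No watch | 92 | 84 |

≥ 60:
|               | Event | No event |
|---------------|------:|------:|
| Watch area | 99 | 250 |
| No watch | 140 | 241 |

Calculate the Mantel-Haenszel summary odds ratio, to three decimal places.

OR_MH = Σ(aᵢdᵢ/nᵢ) / Σ(bᵢcᵢ/nᵢ), where nᵢ is the stratum total.
Stratum 1 (< 40): n = 626; a·d/n = 36·182/626 = 10.4665; b·c/n = 235·173/626 = 64.9441
Stratum 2 (40–59): n = 562; a·d/n = 56·84/562 = 8.3701; b·c/n = 330·92/562 = 54.0214
Stratum 3 (≥ 60): n = 730; a·d/n = 99·241/730 = 32.6836; b·c/n = 250·140/730 = 47.9452
OR_MH = (10.4665 + 8.3701 + 32.6836) / (64.9441 + 54.0214 + 47.9452) = 51.5201 / 166.9106 = 0.30867

0.309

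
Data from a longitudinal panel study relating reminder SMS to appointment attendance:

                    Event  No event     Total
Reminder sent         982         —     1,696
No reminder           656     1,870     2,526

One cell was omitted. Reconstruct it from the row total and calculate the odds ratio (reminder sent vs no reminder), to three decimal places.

The missing cell is in the exposed row: 1696 − 982 = 714.
So a = 982, b = 714, c = 656, d = 1870.
OR = (a·d)/(b·c) = (982 × 1870) / (714 × 656) = 1836340 / 468384 = 3.92059

3.921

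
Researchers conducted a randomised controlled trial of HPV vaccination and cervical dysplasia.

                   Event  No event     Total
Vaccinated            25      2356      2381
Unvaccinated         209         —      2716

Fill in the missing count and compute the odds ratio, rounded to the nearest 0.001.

0.127

The missing cell is in the unexposed row: 2716 − 209 = 2507.
So a = 25, b = 2356, c = 209, d = 2507.
OR = (a·d)/(b·c) = (25 × 2507) / (2356 × 209) = 62675 / 492404 = 0.12728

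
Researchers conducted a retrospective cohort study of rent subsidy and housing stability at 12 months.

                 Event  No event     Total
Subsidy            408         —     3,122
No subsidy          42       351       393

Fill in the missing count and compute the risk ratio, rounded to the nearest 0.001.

1.223

The missing cell is in the exposed row: 3122 − 408 = 2714.
So a = 408, b = 2714, c = 42, d = 351.
RR = [a/(a+b)] / [c/(c+d)] = (408/3122) / (42/393) = 0.13069/0.10687 = 1.22284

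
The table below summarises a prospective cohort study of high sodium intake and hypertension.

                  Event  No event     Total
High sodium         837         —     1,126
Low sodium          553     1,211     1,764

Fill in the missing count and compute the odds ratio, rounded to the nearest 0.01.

The missing cell is in the exposed row: 1126 − 837 = 289.
So a = 837, b = 289, c = 553, d = 1211.
OR = (a·d)/(b·c) = (837 × 1211) / (289 × 553) = 1013607 / 159817 = 6.34230

6.34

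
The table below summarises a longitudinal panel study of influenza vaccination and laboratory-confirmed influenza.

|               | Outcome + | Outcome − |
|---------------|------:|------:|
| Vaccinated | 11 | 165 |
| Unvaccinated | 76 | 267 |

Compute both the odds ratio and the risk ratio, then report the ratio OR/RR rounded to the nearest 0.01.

0.83

Cells: a = 11, b = 165, c = 76, d = 267.
OR = (11·267)/(165·76) = 2937/12540 = 0.23421
Risk in exposed = 11/176 = 0.06250; risk in unexposed = 76/343 = 0.22157; RR = 0.28207
OR/RR = 0.23421 / 0.28207 = 0.83032
The outcome is not rare, so the OR lies further from 1 than the RR.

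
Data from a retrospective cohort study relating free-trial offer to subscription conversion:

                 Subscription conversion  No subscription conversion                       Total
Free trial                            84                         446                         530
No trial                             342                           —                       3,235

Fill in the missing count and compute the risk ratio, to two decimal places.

1.50

The missing cell is in the unexposed row: 3235 − 342 = 2893.
So a = 84, b = 446, c = 342, d = 2893.
RR = [a/(a+b)] / [c/(c+d)] = (84/530) / (342/3235) = 0.15849/0.10572 = 1.49917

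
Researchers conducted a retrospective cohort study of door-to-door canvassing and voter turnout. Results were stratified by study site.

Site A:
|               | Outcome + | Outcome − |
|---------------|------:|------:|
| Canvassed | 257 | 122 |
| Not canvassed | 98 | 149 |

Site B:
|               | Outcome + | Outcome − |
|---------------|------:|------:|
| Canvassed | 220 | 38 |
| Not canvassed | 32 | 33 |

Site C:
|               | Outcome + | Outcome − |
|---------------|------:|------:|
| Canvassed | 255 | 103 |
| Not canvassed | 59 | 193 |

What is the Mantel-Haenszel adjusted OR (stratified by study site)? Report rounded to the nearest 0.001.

OR_MH = Σ(aᵢdᵢ/nᵢ) / Σ(bᵢcᵢ/nᵢ), where nᵢ is the stratum total.
Stratum 1 (Site A): n = 626; a·d/n = 257·149/626 = 61.1709; b·c/n = 122·98/626 = 19.0990
Stratum 2 (Site B): n = 323; a·d/n = 220·33/323 = 22.4768; b·c/n = 38·32/323 = 3.7647
Stratum 3 (Site C): n = 610; a·d/n = 255·193/610 = 80.6803; b·c/n = 103·59/610 = 9.9623
OR_MH = (61.1709 + 22.4768 + 80.6803) / (19.0990 + 3.7647 + 9.9623) = 164.3280 / 32.8260 = 5.00603

5.006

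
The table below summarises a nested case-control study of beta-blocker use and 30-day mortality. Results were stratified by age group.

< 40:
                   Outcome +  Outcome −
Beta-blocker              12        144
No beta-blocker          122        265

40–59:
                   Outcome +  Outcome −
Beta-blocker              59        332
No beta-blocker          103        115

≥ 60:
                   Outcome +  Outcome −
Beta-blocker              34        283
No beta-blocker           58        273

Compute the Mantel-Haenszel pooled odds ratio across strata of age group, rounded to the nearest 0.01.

0.28

OR_MH = Σ(aᵢdᵢ/nᵢ) / Σ(bᵢcᵢ/nᵢ), where nᵢ is the stratum total.
Stratum 1 (< 40): n = 543; a·d/n = 12·265/543 = 5.8564; b·c/n = 144·122/543 = 32.3536
Stratum 2 (40–59): n = 609; a·d/n = 59·115/609 = 11.1412; b·c/n = 332·103/609 = 56.1511
Stratum 3 (≥ 60): n = 648; a·d/n = 34·273/648 = 14.3241; b·c/n = 283·58/648 = 25.3302
OR_MH = (5.8564 + 11.1412 + 14.3241) / (32.3536 + 56.1511 + 25.3302) = 31.3216 / 113.8349 = 0.27515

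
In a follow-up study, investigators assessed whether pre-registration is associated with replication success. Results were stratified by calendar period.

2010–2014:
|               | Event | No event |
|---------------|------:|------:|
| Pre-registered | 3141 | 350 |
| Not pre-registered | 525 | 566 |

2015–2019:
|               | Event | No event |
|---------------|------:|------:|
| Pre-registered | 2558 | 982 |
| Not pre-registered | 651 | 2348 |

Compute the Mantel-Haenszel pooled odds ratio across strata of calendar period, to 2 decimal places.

9.48

OR_MH = Σ(aᵢdᵢ/nᵢ) / Σ(bᵢcᵢ/nᵢ), where nᵢ is the stratum total.
Stratum 1 (2010–2014): n = 4582; a·d/n = 3141·566/4582 = 387.9978; b·c/n = 350·525/4582 = 40.1026
Stratum 2 (2015–2019): n = 6539; a·d/n = 2558·2348/6539 = 918.5172; b·c/n = 982·651/6539 = 97.7645
OR_MH = (387.9978 + 918.5172) / (40.1026 + 97.7645) = 1306.5150 / 137.8671 = 9.47663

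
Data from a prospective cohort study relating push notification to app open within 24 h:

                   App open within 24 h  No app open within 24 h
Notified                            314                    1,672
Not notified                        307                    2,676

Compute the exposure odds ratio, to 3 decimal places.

1.637

Cells: a = 314, b = 1672, c = 307, d = 2676.
OR = (a·d)/(b·c) = (314 × 2676) / (1672 × 307) = 840264 / 513304 = 1.63697
The odds of app open within 24 h are about 1.64 times as high in the notified group.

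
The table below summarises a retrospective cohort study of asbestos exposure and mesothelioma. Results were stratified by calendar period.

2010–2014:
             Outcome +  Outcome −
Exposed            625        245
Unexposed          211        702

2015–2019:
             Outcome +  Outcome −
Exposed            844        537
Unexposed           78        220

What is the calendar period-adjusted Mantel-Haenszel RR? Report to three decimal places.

2.812

RR_MH = Σ(aᵢ·n₀ᵢ/nᵢ) / Σ(cᵢ·n₁ᵢ/nᵢ), with n₁ᵢ = aᵢ+bᵢ (exposed), n₀ᵢ = cᵢ+dᵢ (unexposed), nᵢ = n₁ᵢ+n₀ᵢ.
Stratum 1 (2010–2014): n₁ = 870, n₀ = 913, n = 1783; a·n₀/n = 625·913/1783 = 320.0365; c·n₁/n = 211·870/1783 = 102.9557
Stratum 2 (2015–2019): n₁ = 1381, n₀ = 298, n = 1679; a·n₀/n = 844·298/1679 = 149.7987; c·n₁/n = 78·1381/1679 = 64.1560
RR_MH = (320.0365 + 149.7987) / (102.9557 + 64.1560) = 469.8351 / 167.1117 = 2.81150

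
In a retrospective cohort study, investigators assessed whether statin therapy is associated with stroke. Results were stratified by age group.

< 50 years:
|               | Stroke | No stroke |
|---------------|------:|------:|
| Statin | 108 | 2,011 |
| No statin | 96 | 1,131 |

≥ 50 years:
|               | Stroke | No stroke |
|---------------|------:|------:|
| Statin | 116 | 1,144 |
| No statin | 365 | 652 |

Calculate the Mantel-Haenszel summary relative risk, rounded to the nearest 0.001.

0.348

RR_MH = Σ(aᵢ·n₀ᵢ/nᵢ) / Σ(cᵢ·n₁ᵢ/nᵢ), with n₁ᵢ = aᵢ+bᵢ (exposed), n₀ᵢ = cᵢ+dᵢ (unexposed), nᵢ = n₁ᵢ+n₀ᵢ.
Stratum 1 (< 50 years): n₁ = 2119, n₀ = 1227, n = 3346; a·n₀/n = 108·1227/3346 = 39.6043; c·n₁/n = 96·2119/3346 = 60.7962
Stratum 2 (≥ 50 years): n₁ = 1260, n₀ = 1017, n = 2277; a·n₀/n = 116·1017/2277 = 51.8103; c·n₁/n = 365·1260/2277 = 201.9763
RR_MH = (39.6043 + 51.8103) / (60.7962 + 201.9763) = 91.4146 / 262.7725 = 0.34788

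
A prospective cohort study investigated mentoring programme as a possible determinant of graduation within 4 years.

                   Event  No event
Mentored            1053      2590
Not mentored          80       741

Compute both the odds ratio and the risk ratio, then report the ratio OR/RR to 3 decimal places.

Cells: a = 1053, b = 2590, c = 80, d = 741.
OR = (1053·741)/(2590·80) = 780273/207200 = 3.76580
Risk in exposed = 1053/3643 = 0.28905; risk in unexposed = 80/821 = 0.09744; RR = 2.96635
OR/RR = 3.76580 / 2.96635 = 1.26951
The outcome is not rare, so the OR lies further from 1 than the RR.

1.270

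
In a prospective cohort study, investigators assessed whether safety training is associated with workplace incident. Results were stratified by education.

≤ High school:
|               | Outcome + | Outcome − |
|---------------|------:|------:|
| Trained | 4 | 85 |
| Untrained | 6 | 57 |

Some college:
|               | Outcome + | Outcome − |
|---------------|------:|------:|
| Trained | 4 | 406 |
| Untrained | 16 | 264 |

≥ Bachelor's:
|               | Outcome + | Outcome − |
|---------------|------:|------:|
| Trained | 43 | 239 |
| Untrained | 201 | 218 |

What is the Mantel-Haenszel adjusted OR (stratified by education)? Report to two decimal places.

OR_MH = Σ(aᵢdᵢ/nᵢ) / Σ(bᵢcᵢ/nᵢ), where nᵢ is the stratum total.
Stratum 1 (≤ High school): n = 152; a·d/n = 4·57/152 = 1.5000; b·c/n = 85·6/152 = 3.3553
Stratum 2 (Some college): n = 690; a·d/n = 4·264/690 = 1.5304; b·c/n = 406·16/690 = 9.4145
Stratum 3 (≥ Bachelor's): n = 701; a·d/n = 43·218/701 = 13.3723; b·c/n = 239·201/701 = 68.5292
OR_MH = (1.5000 + 1.5304 + 13.3723) / (3.3553 + 9.4145 + 68.5292) = 16.4028 / 81.2990 = 0.20176

0.20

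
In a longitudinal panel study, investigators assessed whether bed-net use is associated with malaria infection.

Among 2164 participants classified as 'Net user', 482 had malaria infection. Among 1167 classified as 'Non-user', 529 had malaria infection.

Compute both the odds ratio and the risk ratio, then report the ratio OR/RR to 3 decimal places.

From the description: a = 482, b = 1682, c = 529, d = 638.
OR = (482·638)/(1682·529) = 307516/889778 = 0.34561
Risk in exposed = 482/2164 = 0.22274; risk in unexposed = 529/1167 = 0.45330; RR = 0.49137
OR/RR = 0.34561 / 0.49137 = 0.70337
The outcome is not rare, so the OR lies further from 1 than the RR.

0.703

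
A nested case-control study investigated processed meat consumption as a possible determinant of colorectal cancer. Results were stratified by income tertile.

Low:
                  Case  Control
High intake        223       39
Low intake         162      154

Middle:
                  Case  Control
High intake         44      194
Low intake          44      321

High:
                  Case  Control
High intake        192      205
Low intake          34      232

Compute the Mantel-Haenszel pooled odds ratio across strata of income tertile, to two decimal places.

4.21

OR_MH = Σ(aᵢdᵢ/nᵢ) / Σ(bᵢcᵢ/nᵢ), where nᵢ is the stratum total.
Stratum 1 (Low): n = 578; a·d/n = 223·154/578 = 59.4152; b·c/n = 39·162/578 = 10.9308
Stratum 2 (Middle): n = 603; a·d/n = 44·321/603 = 23.4229; b·c/n = 194·44/603 = 14.1559
Stratum 3 (High): n = 663; a·d/n = 192·232/663 = 67.1855; b·c/n = 205·34/663 = 10.5128
OR_MH = (59.4152 + 23.4229 + 67.1855) / (10.9308 + 14.1559 + 10.5128) = 150.0236 / 35.5995 = 4.21421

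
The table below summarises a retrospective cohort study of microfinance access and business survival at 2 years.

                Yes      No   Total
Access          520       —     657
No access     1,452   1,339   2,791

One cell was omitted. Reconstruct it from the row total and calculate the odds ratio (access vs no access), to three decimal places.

3.500

The missing cell is in the exposed row: 657 − 520 = 137.
So a = 520, b = 137, c = 1452, d = 1339.
OR = (a·d)/(b·c) = (520 × 1339) / (137 × 1452) = 696280 / 198924 = 3.50023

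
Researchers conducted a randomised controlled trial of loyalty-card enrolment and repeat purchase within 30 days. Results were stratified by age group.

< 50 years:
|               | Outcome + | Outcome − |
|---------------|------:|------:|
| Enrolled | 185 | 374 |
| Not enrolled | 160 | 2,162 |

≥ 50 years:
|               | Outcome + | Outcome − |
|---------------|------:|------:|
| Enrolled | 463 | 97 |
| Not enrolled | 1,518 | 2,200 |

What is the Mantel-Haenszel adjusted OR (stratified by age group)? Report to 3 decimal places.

OR_MH = Σ(aᵢdᵢ/nᵢ) / Σ(bᵢcᵢ/nᵢ), where nᵢ is the stratum total.
Stratum 1 (< 50 years): n = 2881; a·d/n = 185·2162/2881 = 138.8303; b·c/n = 374·160/2881 = 20.7706
Stratum 2 (≥ 50 years): n = 4278; a·d/n = 463·2200/4278 = 238.1019; b·c/n = 97·1518/4278 = 34.4194
OR_MH = (138.8303 + 238.1019) / (20.7706 + 34.4194) = 376.9322 / 55.1899 = 6.82973

6.830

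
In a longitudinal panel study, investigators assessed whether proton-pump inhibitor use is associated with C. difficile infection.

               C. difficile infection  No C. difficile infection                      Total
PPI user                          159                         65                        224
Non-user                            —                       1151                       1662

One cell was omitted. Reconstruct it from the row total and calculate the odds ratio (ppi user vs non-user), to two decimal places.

5.51

The missing cell is in the unexposed row: 1662 − 1151 = 511.
So a = 159, b = 65, c = 511, d = 1151.
OR = (a·d)/(b·c) = (159 × 1151) / (65 × 511) = 183009 / 33215 = 5.50983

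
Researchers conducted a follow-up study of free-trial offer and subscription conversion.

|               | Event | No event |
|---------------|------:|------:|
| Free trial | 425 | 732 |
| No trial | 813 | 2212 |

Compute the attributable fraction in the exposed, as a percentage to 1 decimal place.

26.8

Cells: a = 425, b = 732, c = 813, d = 2212.
Risk in exposed = 425/1157 = 0.36733; risk in unexposed = 813/3025 = 0.26876.
RR = 0.36733/0.26876 = 1.36675
AR% = (RR − 1)/RR × 100 = (1.36675 − 1)/1.36675 × 100 = 26.8340%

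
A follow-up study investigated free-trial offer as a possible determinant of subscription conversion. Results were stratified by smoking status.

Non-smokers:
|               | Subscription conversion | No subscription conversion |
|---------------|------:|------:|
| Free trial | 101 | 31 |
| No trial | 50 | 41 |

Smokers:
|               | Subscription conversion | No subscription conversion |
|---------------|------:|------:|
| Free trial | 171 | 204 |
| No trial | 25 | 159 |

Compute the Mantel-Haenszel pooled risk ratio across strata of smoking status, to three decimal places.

2.103

RR_MH = Σ(aᵢ·n₀ᵢ/nᵢ) / Σ(cᵢ·n₁ᵢ/nᵢ), with n₁ᵢ = aᵢ+bᵢ (exposed), n₀ᵢ = cᵢ+dᵢ (unexposed), nᵢ = n₁ᵢ+n₀ᵢ.
Stratum 1 (Non-smokers): n₁ = 132, n₀ = 91, n = 223; a·n₀/n = 101·91/223 = 41.2152; c·n₁/n = 50·132/223 = 29.5964
Stratum 2 (Smokers): n₁ = 375, n₀ = 184, n = 559; a·n₀/n = 171·184/559 = 56.2862; c·n₁/n = 25·375/559 = 16.7710
RR_MH = (41.2152 + 56.2862) / (29.5964 + 16.7710) = 97.5015 / 46.3674 = 2.10280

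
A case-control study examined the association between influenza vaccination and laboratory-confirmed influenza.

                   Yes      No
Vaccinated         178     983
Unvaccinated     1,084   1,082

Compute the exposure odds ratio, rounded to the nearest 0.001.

Cells: a = 178, b = 983, c = 1084, d = 1082.
OR = (a·d)/(b·c) = (178 × 1082) / (983 × 1084) = 192596 / 1065572 = 0.18074
Exposure is associated with lower odds of laboratory-confirmed influenza (OR = 0.18 < 1).

0.181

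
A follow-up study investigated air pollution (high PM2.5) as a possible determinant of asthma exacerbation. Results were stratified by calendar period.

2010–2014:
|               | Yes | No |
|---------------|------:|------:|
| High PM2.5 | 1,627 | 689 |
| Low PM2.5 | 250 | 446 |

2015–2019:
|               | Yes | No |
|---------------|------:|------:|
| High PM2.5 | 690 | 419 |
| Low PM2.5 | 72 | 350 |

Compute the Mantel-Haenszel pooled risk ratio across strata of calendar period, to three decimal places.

RR_MH = Σ(aᵢ·n₀ᵢ/nᵢ) / Σ(cᵢ·n₁ᵢ/nᵢ), with n₁ᵢ = aᵢ+bᵢ (exposed), n₀ᵢ = cᵢ+dᵢ (unexposed), nᵢ = n₁ᵢ+n₀ᵢ.
Stratum 1 (2010–2014): n₁ = 2316, n₀ = 696, n = 3012; a·n₀/n = 1627·696/3012 = 375.9602; c·n₁/n = 250·2316/3012 = 192.2311
Stratum 2 (2015–2019): n₁ = 1109, n₀ = 422, n = 1531; a·n₀/n = 690·422/1531 = 190.1894; c·n₁/n = 72·1109/1531 = 52.1541
RR_MH = (375.9602 + 190.1894) / (192.2311 + 52.1541) = 566.1496 / 244.3852 = 2.31663

2.317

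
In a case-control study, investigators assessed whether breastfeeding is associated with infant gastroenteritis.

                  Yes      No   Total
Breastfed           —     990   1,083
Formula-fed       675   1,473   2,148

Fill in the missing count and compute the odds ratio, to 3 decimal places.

The missing cell is in the exposed row: 1083 − 990 = 93.
So a = 93, b = 990, c = 675, d = 1473.
OR = (a·d)/(b·c) = (93 × 1473) / (990 × 675) = 136989 / 668250 = 0.20500

0.205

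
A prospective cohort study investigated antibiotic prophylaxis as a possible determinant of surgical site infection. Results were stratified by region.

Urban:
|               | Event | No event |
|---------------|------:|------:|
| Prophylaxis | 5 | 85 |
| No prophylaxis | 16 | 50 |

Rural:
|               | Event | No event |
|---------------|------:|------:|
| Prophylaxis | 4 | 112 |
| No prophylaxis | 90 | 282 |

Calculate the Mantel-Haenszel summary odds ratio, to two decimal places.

OR_MH = Σ(aᵢdᵢ/nᵢ) / Σ(bᵢcᵢ/nᵢ), where nᵢ is the stratum total.
Stratum 1 (Urban): n = 156; a·d/n = 5·50/156 = 1.6026; b·c/n = 85·16/156 = 8.7179
Stratum 2 (Rural): n = 488; a·d/n = 4·282/488 = 2.3115; b·c/n = 112·90/488 = 20.6557
OR_MH = (1.6026 + 2.3115) / (8.7179 + 20.6557) = 3.9140 / 29.3737 = 0.13325

0.13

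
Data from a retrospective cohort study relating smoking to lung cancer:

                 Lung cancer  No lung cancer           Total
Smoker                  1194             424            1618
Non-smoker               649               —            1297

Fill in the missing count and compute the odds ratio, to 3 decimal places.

2.812

The missing cell is in the unexposed row: 1297 − 649 = 648.
So a = 1194, b = 424, c = 649, d = 648.
OR = (a·d)/(b·c) = (1194 × 648) / (424 × 649) = 773712 / 275176 = 2.81170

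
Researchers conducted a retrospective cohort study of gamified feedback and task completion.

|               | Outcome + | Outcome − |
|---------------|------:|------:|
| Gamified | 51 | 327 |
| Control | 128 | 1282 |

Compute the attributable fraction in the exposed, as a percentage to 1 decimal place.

Cells: a = 51, b = 327, c = 128, d = 1282.
Risk in exposed = 51/378 = 0.13492; risk in unexposed = 128/1410 = 0.09078.
RR = 0.13492/0.09078 = 1.48624
AR% = (RR − 1)/RR × 100 = (1.48624 − 1)/1.48624 × 100 = 32.7159%

32.7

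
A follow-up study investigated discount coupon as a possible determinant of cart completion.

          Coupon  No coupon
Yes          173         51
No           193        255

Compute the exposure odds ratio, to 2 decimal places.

4.48

Reading the table with exposure as columns: a = 173 (Coupon, case), b = 193 (Coupon, non-case), c = 51 (No coupon, case), d = 255.
OR = (a·d)/(b·c) = (173 × 255) / (193 × 51) = 44115 / 9843 = 4.48187
The odds of cart completion are about 4.48 times as high in the coupon group.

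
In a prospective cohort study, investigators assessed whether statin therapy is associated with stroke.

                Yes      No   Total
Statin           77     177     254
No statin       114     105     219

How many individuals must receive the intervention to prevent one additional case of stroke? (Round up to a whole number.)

Risk in treated group = 77/254 = 0.30315; risk in control = 114/219 = 0.52055.
Absolute risk reduction = 0.52055 − 0.30315 = 0.21740
NNT = 1 / ARR = 1 / 0.21740 = 4.600 → round up → 5

5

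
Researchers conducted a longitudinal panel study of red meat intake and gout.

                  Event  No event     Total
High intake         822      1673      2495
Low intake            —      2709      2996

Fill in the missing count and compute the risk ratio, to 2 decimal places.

The missing cell is in the unexposed row: 2996 − 2709 = 287.
So a = 822, b = 1673, c = 287, d = 2709.
RR = [a/(a+b)] / [c/(c+d)] = (822/2495) / (287/2996) = 0.32946/0.09579 = 3.43923

3.44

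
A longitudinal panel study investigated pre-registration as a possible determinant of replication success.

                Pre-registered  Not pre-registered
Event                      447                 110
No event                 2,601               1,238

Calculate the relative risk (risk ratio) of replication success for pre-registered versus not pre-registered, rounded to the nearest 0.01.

1.80

Reading the table with exposure as columns: a = 447 (Pre-registered, case), b = 2601 (Pre-registered, non-case), c = 110 (Not pre-registered, case), d = 1238.
Risk in exposed = 447/3048 = 0.14665; risk in unexposed = 110/1348 = 0.08160.
RR = 0.14665 / 0.08160 = 1.79717
The risk among the exposed is 1.80 times that among the unexposed.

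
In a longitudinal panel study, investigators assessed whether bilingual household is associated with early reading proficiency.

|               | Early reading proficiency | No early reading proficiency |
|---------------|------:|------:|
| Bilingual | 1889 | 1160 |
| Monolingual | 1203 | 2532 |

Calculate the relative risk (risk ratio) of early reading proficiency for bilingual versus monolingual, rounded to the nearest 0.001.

Cells: a = 1889, b = 1160, c = 1203, d = 2532.
Risk in exposed = 1889/3049 = 0.61955; risk in unexposed = 1203/3735 = 0.32209.
RR = 0.61955 / 0.32209 = 1.92353
The risk among the exposed is 1.92 times that among the unexposed.

1.924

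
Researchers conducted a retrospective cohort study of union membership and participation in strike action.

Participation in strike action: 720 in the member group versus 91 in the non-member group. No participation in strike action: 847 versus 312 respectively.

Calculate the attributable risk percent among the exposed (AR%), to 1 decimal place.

From the description: a = 720, b = 847, c = 91, d = 312.
Risk in exposed = 720/1567 = 0.45948; risk in unexposed = 91/403 = 0.22581.
RR = 0.45948/0.22581 = 2.03483
AR% = (RR − 1)/RR × 100 = (2.03483 − 1)/2.03483 × 100 = 50.8557%

50.9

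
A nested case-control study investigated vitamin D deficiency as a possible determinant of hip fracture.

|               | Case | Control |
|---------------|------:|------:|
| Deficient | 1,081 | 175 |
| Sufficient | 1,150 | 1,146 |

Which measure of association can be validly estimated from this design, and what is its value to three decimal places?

Cells: a = 1081, b = 175, c = 1150, d = 1146.
This is a nested case-control study: participants were sampled on outcome status, so risks in the source population cannot be estimated directly — relative risk is not valid here. The odds ratio is the appropriate measure.
OR = (a·d)/(b·c) = (1081 × 1146) / (175 × 1150) = 1238826 / 201250 = 6.15566

6.156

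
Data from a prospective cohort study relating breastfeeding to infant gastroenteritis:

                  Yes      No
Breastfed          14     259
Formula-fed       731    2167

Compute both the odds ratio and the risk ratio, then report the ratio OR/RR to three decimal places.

0.788

Cells: a = 14, b = 259, c = 731, d = 2167.
OR = (14·2167)/(259·731) = 30338/189329 = 0.16024
Risk in exposed = 14/273 = 0.05128; risk in unexposed = 731/2898 = 0.25224; RR = 0.20330
OR/RR = 0.16024 / 0.20330 = 0.78818
The outcome is not rare, so the OR lies further from 1 than the RR.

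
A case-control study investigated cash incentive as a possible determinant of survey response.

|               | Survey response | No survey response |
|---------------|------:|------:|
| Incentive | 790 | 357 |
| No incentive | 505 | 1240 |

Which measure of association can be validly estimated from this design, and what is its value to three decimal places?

Cells: a = 790, b = 357, c = 505, d = 1240.
This is a case-control study: participants were sampled on outcome status, so risks in the source population cannot be estimated directly — relative risk is not valid here. The odds ratio is the appropriate measure.
OR = (a·d)/(b·c) = (790 × 1240) / (357 × 505) = 979600 / 180285 = 5.43362

5.434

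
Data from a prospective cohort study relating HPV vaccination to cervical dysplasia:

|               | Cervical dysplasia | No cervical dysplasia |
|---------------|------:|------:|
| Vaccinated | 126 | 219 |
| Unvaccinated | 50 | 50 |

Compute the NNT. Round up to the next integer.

8

Risk in treated group = 126/345 = 0.36522; risk in control = 50/100 = 0.50000.
Absolute risk reduction = 0.50000 − 0.36522 = 0.13478
NNT = 1 / ARR = 1 / 0.13478 = 7.419 → round up → 8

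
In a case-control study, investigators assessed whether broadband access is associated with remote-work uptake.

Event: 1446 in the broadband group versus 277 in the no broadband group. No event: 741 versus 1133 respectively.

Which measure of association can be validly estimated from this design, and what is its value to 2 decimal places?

7.98

From the description: a = 1446, b = 741, c = 277, d = 1133.
This is a case-control study: participants were sampled on outcome status, so risks in the source population cannot be estimated directly — relative risk is not valid here. The odds ratio is the appropriate measure.
OR = (a·d)/(b·c) = (1446 × 1133) / (741 × 277) = 1638318 / 205257 = 7.98179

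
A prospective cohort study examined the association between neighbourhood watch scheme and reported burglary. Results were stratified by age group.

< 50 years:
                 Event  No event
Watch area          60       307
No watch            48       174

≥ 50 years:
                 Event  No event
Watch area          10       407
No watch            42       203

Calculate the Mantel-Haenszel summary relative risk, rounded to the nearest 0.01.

0.47

RR_MH = Σ(aᵢ·n₀ᵢ/nᵢ) / Σ(cᵢ·n₁ᵢ/nᵢ), with n₁ᵢ = aᵢ+bᵢ (exposed), n₀ᵢ = cᵢ+dᵢ (unexposed), nᵢ = n₁ᵢ+n₀ᵢ.
Stratum 1 (< 50 years): n₁ = 367, n₀ = 222, n = 589; a·n₀/n = 60·222/589 = 22.6146; c·n₁/n = 48·367/589 = 29.9083
Stratum 2 (≥ 50 years): n₁ = 417, n₀ = 245, n = 662; a·n₀/n = 10·245/662 = 3.7009; c·n₁/n = 42·417/662 = 26.4562
RR_MH = (22.6146 + 3.7009) / (29.9083 + 26.4562) = 26.3155 / 56.3645 = 0.46688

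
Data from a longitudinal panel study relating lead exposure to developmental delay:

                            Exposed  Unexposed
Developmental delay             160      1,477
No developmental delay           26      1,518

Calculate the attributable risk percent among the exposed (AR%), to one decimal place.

Reading the table with exposure as columns: a = 160 (Exposed, case), b = 26 (Exposed, non-case), c = 1477 (Unexposed, case), d = 1518.
Risk in exposed = 160/186 = 0.86022; risk in unexposed = 1477/2995 = 0.49316.
RR = 0.86022/0.49316 = 1.74431
AR% = (RR − 1)/RR × 100 = (1.74431 − 1)/1.74431 × 100 = 42.6707%

42.7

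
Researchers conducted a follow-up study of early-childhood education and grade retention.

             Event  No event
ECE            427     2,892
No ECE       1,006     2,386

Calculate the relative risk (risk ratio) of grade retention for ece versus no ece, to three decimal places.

Cells: a = 427, b = 2892, c = 1006, d = 2386.
Risk in exposed = 427/3319 = 0.12865; risk in unexposed = 1006/3392 = 0.29658.
RR = 0.12865 / 0.29658 = 0.43379
The risk is 57% lower among the exposed than among the unexposed.

0.434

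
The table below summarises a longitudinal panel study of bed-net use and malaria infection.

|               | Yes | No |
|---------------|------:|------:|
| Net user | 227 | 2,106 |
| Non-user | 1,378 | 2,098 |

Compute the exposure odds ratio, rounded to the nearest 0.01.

Cells: a = 227, b = 2106, c = 1378, d = 2098.
OR = (a·d)/(b·c) = (227 × 2098) / (2106 × 1378) = 476246 / 2902068 = 0.16411
Exposure is associated with lower odds of malaria infection (OR = 0.16 < 1).

0.16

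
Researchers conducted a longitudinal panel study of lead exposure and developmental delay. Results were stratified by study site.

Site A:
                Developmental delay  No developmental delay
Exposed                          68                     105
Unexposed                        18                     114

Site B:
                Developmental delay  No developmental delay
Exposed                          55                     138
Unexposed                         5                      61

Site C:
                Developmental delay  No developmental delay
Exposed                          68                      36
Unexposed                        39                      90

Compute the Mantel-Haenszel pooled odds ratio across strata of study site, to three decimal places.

4.342

OR_MH = Σ(aᵢdᵢ/nᵢ) / Σ(bᵢcᵢ/nᵢ), where nᵢ is the stratum total.
Stratum 1 (Site A): n = 305; a·d/n = 68·114/305 = 25.4164; b·c/n = 105·18/305 = 6.1967
Stratum 2 (Site B): n = 259; a·d/n = 55·61/259 = 12.9537; b·c/n = 138·5/259 = 2.6641
Stratum 3 (Site C): n = 233; a·d/n = 68·90/233 = 26.2661; b·c/n = 36·39/233 = 6.0258
OR_MH = (25.4164 + 12.9537 + 26.2661) / (6.1967 + 2.6641 + 6.0258) = 64.6362 / 14.8866 = 4.34191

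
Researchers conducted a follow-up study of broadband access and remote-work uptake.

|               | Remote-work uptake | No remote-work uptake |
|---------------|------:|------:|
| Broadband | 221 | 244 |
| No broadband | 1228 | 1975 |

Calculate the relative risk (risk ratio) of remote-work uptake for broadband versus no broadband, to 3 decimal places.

1.240

Cells: a = 221, b = 244, c = 1228, d = 1975.
Risk in exposed = 221/465 = 0.47527; risk in unexposed = 1228/3203 = 0.38339.
RR = 0.47527 / 0.38339 = 1.23965
The risk among the exposed is 1.24 times that among the unexposed.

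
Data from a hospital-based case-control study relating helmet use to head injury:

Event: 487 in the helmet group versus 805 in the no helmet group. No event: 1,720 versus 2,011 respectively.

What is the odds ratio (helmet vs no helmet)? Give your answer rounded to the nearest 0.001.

0.707

From the description: a = 487, b = 1720, c = 805, d = 2011.
OR = (a·d)/(b·c) = (487 × 2011) / (1720 × 805) = 979357 / 1384600 = 0.70732
Exposure is associated with lower odds of head injury (OR = 0.71 < 1).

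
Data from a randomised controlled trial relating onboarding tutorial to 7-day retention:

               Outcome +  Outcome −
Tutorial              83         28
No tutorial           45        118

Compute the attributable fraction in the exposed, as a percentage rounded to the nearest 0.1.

63.1

Cells: a = 83, b = 28, c = 45, d = 118.
Risk in exposed = 83/111 = 0.74775; risk in unexposed = 45/163 = 0.27607.
RR = 0.74775/0.27607 = 2.70851
AR% = (RR − 1)/RR × 100 = (2.70851 − 1)/2.70851 × 100 = 63.0793%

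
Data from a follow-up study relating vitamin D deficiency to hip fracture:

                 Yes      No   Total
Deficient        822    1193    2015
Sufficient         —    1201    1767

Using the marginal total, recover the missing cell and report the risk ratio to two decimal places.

1.27

The missing cell is in the unexposed row: 1767 − 1201 = 566.
So a = 822, b = 1193, c = 566, d = 1201.
RR = [a/(a+b)] / [c/(c+d)] = (822/2015) / (566/1767) = 0.40794/0.32032 = 1.27355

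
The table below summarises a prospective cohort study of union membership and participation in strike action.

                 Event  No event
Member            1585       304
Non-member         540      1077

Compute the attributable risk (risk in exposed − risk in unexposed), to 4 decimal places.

0.5051

Cells: a = 1585, b = 304, c = 540, d = 1077.
Risk in exposed = 1585/1889 = 0.839068; risk in unexposed = 540/1617 = 0.333952.
Risk difference = 0.839068 − 0.333952 = 0.505117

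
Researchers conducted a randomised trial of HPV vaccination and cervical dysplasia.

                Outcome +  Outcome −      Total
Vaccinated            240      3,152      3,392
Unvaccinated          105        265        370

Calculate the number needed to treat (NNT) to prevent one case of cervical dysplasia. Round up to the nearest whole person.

Risk in treated group = 240/3392 = 0.07075; risk in control = 105/370 = 0.28378.
Absolute risk reduction = 0.28378 − 0.07075 = 0.21303
NNT = 1 / ARR = 1 / 0.21303 = 4.694 → round up → 5

5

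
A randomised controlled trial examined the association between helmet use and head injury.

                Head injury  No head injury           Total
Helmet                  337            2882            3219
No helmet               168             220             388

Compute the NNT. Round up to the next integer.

Risk in treated group = 337/3219 = 0.10469; risk in control = 168/388 = 0.43299.
Absolute risk reduction = 0.43299 − 0.10469 = 0.32830
NNT = 1 / ARR = 1 / 0.32830 = 3.046 → round up → 4

4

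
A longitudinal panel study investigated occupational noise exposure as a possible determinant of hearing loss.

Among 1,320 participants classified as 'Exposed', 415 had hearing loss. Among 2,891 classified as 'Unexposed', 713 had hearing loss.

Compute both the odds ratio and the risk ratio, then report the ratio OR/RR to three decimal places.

1.099

From the description: a = 415, b = 905, c = 713, d = 2178.
OR = (415·2178)/(905·713) = 903870/645265 = 1.40077
Risk in exposed = 415/1320 = 0.31439; risk in unexposed = 713/2891 = 0.24663; RR = 1.27477
OR/RR = 1.40077 / 1.27477 = 1.09884
The outcome is not rare, so the OR lies further from 1 than the RR.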